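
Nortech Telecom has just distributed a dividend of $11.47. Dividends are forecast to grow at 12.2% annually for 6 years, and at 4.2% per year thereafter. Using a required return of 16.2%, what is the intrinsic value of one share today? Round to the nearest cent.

Two-stage DDM. Project D₁…D_6 at 0.122, terminal growth 0.042, discount at r = 0.162.
D_1 = 12.8693
D_2 = 14.4394
D_3 = 16.2010
D_4 = 18.1775
D_5 = 20.3952
D_6 = 22.8834
Terminal value at t=6: TV = D_7/(r−g) = 23.8445/(0.162−0.042) = 198.7042
P₀ = 12.8693/(1+0.162)^1 + 14.4394/(1+0.162)^2 + 16.2010/(1+0.162)^3 + 18.1775/(1+0.162)^4 + 20.3952/(1+0.162)^5 + 22.8834/(1+0.162)^6 + 198.7042/(1+0.162)^6 = 141.7061

$141.71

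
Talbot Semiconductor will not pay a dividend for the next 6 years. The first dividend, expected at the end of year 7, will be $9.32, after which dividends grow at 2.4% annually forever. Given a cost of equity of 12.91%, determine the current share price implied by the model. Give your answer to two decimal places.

Deferred-dividend DDM. At t=6 the remaining stream is a growing perpetuity with first payment D_7 = 9.32.
V_6 = D_7/(r−g) = 9.32/(0.1291−0.024) = 88.6775
P₀ = V_6/(1+r)^6 = 88.6775/(1+0.1291)^6 = 42.7975

$42.80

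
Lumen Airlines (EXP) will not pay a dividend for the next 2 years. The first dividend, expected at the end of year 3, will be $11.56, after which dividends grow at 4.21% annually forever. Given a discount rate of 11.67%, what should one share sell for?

Deferred-dividend DDM. At t=2 the remaining stream is a growing perpetuity with first payment D_3 = 11.56.
V_2 = D_3/(r−g) = 11.56/(0.1167−0.0421) = 154.9598
P₀ = V_2/(1+r)^2 = 154.9598/(1+0.1167)^2 = 124.2642

$124.26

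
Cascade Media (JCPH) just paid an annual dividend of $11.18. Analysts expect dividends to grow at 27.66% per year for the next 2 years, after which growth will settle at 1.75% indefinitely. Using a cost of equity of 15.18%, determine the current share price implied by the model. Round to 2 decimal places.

Two-stage DDM. Project D₁…D_2 at 0.2766, terminal growth 0.0175, discount at r = 0.1518.
D_1 = 14.2724
D_2 = 18.2201
Terminal value at t=2: TV = D_3/(r−g) = 18.5390/(0.1518−0.0175) = 138.0416
P₀ = 14.2724/(1+0.1518)^1 + 18.2201/(1+0.1518)^2 + 138.0416/(1+0.1518)^2 = 130.1787

$130.18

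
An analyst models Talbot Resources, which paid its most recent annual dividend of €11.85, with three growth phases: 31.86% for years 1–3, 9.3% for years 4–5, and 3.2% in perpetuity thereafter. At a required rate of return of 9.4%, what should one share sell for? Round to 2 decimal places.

€438.44

Three-stage DDM. Project D₁…D_5; terminal Gordon value at t=5 with g = 0.032; discount at r = 0.094.
D_1 = 15.6254
D_2 = 20.6037
D_3 = 27.1680
D_4 = 29.6946
D_5 = 32.4562
TV_5 = 33.4948/(0.094−0.032) = 540.2390
P₀ = Σ Dₜ/(1+r)ᵗ + TV_5/(1+r)^5 = 438.4353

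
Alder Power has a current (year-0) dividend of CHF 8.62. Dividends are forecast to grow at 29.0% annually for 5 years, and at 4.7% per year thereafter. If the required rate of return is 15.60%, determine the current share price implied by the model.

Two-stage DDM. Project D₁…D_5 at 0.29, terminal growth 0.047, discount at r = 0.156.
D_1 = 11.1198
D_2 = 14.3445
D_3 = 18.5045
D_4 = 23.8708
D_5 = 30.7933
Terminal value at t=5: TV = D_6/(r−g) = 32.2406/(0.156−0.047) = 295.7849
P₀ = 11.1198/(1+0.156)^1 + 14.3445/(1+0.156)^2 + 18.5045/(1+0.156)^3 + 23.8708/(1+0.156)^4 + 30.7933/(1+0.156)^5 + 295.7849/(1+0.156)^5 = 203.8959

CHF 203.90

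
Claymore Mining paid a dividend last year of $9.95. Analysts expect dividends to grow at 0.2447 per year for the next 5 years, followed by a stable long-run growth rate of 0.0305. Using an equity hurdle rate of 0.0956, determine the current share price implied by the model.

Two-stage DDM. Project D₁…D_5 at 0.2447, terminal growth 0.0305, discount at r = 0.0956.
D_1 = 12.3848
D_2 = 15.4153
D_3 = 19.1874
D_4 = 23.8826
D_5 = 29.7267
Terminal value at t=5: TV = D_6/(r−g) = 30.6334/(0.0956−0.0305) = 470.5584
P₀ = 12.3848/(1+0.0956)^1 + 15.4153/(1+0.0956)^2 + 19.1874/(1+0.0956)^3 + 23.8826/(1+0.0956)^4 + 29.7267/(1+0.0956)^5 + 470.5584/(1+0.0956)^5 = 372.2382

$372.24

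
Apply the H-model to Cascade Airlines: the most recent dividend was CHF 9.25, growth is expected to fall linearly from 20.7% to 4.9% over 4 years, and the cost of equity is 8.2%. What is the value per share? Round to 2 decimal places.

CHF 382.61

H-model: P₀ = D₀[(1+g_L) + H(g_S−g_L)]/(r−g_L), with H = 4/2 = 2.
P₀ = 9.25 × [(1+0.049) + 2×(0.207−0.049)] / (0.082−0.049)
   = 9.25 × 1.3650 / 0.033 = 382.6136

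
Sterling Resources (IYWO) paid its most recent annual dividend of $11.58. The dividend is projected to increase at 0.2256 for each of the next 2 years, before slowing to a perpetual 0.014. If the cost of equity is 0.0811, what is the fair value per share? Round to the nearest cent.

$252.91

Two-stage DDM. Project D₁…D_2 at 0.2256, terminal growth 0.014, discount at r = 0.0811.
D_1 = 14.1924
D_2 = 17.3943
Terminal value at t=2: TV = D_3/(r−g) = 17.6378/(0.0811−0.014) = 262.8582
P₀ = 14.1924/(1+0.0811)^1 + 17.3943/(1+0.0811)^2 + 262.8582/(1+0.0811)^2 = 252.9104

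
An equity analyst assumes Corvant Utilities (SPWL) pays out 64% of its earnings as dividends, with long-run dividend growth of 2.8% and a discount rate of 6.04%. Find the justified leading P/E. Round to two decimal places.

19.75

Justified leading P/E = b/(r−g) = 0.64/(0.0604−0.028) = 19.7531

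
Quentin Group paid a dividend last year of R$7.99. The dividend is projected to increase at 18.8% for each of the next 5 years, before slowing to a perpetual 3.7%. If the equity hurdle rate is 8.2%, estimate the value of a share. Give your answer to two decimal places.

R$347.15

Two-stage DDM. Project D₁…D_5 at 0.188, terminal growth 0.037, discount at r = 0.082.
D_1 = 9.4921
D_2 = 11.2766
D_3 = 13.3966
D_4 = 15.9152
D_5 = 18.9073
Terminal value at t=5: TV = D_6/(r−g) = 19.6068/(0.082−0.037) = 435.7077
P₀ = 9.4921/(1+0.082)^1 + 11.2766/(1+0.082)^2 + 13.3966/(1+0.082)^3 + 15.9152/(1+0.082)^4 + 18.9073/(1+0.082)^5 + 435.7077/(1+0.082)^5 = 347.1470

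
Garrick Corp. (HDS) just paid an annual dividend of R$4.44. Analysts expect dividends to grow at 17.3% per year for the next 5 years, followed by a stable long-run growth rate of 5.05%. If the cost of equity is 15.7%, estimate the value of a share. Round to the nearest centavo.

R$70.05

Two-stage DDM. Project D₁…D_5 at 0.173, terminal growth 0.0505, discount at r = 0.157.
D_1 = 5.2081
D_2 = 6.1091
D_3 = 7.1660
D_4 = 8.4057
D_5 = 9.8599
Terminal value at t=5: TV = D_6/(r−g) = 10.3578/(0.157−0.0505) = 97.2567
P₀ = 5.2081/(1+0.157)^1 + 6.1091/(1+0.157)^2 + 7.1660/(1+0.157)^3 + 8.4057/(1+0.157)^4 + 9.8599/(1+0.157)^5 + 97.2567/(1+0.157)^5 = 70.0468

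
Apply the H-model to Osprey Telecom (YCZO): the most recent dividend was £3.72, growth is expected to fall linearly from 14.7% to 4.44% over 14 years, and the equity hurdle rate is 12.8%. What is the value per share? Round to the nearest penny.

£78.43

H-model: P₀ = D₀[(1+g_L) + H(g_S−g_L)]/(r−g_L), with H = 14/2 = 7.
P₀ = 3.72 × [(1+0.0444) + 7×(0.147−0.0444)] / (0.128−0.0444)
   = 3.72 × 1.7626 / 0.0836 = 78.4315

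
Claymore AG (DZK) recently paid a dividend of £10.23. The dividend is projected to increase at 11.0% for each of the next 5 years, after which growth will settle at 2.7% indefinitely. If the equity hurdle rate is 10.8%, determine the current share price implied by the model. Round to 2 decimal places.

£182.31

Two-stage DDM. Project D₁…D_5 at 0.11, terminal growth 0.027, discount at r = 0.108.
D_1 = 11.3553
D_2 = 12.6044
D_3 = 13.9909
D_4 = 15.5299
D_5 = 17.2381
Terminal value at t=5: TV = D_6/(r−g) = 17.7036/(0.108−0.027) = 218.5627
P₀ = 11.3553/(1+0.108)^1 + 12.6044/(1+0.108)^2 + 13.9909/(1+0.108)^3 + 15.5299/(1+0.108)^4 + 17.2381/(1+0.108)^5 + 218.5627/(1+0.108)^5 = 182.3088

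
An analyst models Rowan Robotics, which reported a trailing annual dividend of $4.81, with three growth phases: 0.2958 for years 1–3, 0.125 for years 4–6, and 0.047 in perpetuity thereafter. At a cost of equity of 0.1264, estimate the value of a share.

Three-stage DDM. Project D₁…D_6; terminal Gordon value at t=6 with g = 0.047; discount at r = 0.1264.
D_1 = 6.2328
D_2 = 8.0765
D_3 = 10.4655
D_4 = 11.7737
D_5 = 13.2454
D_6 = 14.9010
TV_6 = 15.6014/(0.1264−0.047) = 196.4910
P₀ = Σ Dₜ/(1+r)ᵗ + TV_6/(1+r)^6 = 137.3384

$137.34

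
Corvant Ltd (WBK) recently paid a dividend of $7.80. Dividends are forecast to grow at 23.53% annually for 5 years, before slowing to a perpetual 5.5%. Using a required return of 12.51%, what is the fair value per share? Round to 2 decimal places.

Two-stage DDM. Project D₁…D_5 at 0.2353, terminal growth 0.055, discount at r = 0.1251.
D_1 = 9.6353
D_2 = 11.9025
D_3 = 14.7032
D_4 = 18.1629
D_5 = 22.4366
Terminal value at t=5: TV = D_6/(r−g) = 23.6706/(0.1251−0.055) = 337.6690
P₀ = 9.6353/(1+0.1251)^1 + 11.9025/(1+0.1251)^2 + 14.7032/(1+0.1251)^3 + 18.1629/(1+0.1251)^4 + 22.4366/(1+0.1251)^5 + 337.6690/(1+0.1251)^5 = 239.3698

$239.37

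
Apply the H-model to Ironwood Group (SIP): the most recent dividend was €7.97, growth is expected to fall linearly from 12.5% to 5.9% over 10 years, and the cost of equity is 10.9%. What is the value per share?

€221.41

H-model: P₀ = D₀[(1+g_L) + H(g_S−g_L)]/(r−g_L), with H = 10/2 = 5.
P₀ = 7.97 × [(1+0.059) + 5×(0.125−0.059)] / (0.109−0.059)
   = 7.97 × 1.3890 / 0.05 = 221.4066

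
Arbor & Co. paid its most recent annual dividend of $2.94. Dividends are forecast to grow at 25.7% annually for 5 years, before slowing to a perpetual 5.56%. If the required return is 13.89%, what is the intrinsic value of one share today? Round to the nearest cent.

Two-stage DDM. Project D₁…D_5 at 0.257, terminal growth 0.0556, discount at r = 0.1389.
D_1 = 3.6956
D_2 = 4.6453
D_3 = 5.8392
D_4 = 7.3399
D_5 = 9.2262
Terminal value at t=5: TV = D_6/(r−g) = 9.7392/(0.1389−0.0556) = 116.9171
P₀ = 3.6956/(1+0.1389)^1 + 4.6453/(1+0.1389)^2 + 5.8392/(1+0.1389)^3 + 7.3399/(1+0.1389)^4 + 9.2262/(1+0.1389)^5 + 116.9171/(1+0.1389)^5 = 80.9734

$80.97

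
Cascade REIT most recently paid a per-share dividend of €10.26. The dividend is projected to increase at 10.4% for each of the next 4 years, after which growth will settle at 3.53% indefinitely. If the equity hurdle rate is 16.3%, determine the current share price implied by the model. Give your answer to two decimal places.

€103.64

Two-stage DDM. Project D₁…D_4 at 0.104, terminal growth 0.0353, discount at r = 0.163.
D_1 = 11.3270
D_2 = 12.5051
D_3 = 13.8056
D_4 = 15.2414
Terminal value at t=4: TV = D_5/(r−g) = 15.7794/(0.163−0.0353) = 123.5660
P₀ = 11.3270/(1+0.163)^1 + 12.5051/(1+0.163)^2 + 13.8056/(1+0.163)^3 + 15.2414/(1+0.163)^4 + 123.5660/(1+0.163)^4 = 103.6354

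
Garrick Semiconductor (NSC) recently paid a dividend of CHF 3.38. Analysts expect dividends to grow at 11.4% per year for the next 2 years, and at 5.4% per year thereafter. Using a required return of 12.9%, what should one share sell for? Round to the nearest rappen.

Two-stage DDM. Project D₁…D_2 at 0.114, terminal growth 0.054, discount at r = 0.129.
D_1 = 3.7653
D_2 = 4.1946
Terminal value at t=2: TV = D_3/(r−g) = 4.4211/(0.129−0.054) = 58.9476
P₀ = 3.7653/(1+0.129)^1 + 4.1946/(1+0.129)^2 + 58.9476/(1+0.129)^2 = 52.8723

CHF 52.87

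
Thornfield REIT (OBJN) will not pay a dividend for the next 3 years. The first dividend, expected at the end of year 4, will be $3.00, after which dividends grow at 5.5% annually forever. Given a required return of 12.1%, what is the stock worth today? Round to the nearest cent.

Deferred-dividend DDM. At t=3 the remaining stream is a growing perpetuity with first payment D_4 = 3.00.
V_3 = D_4/(r−g) = 3.00/(0.121−0.055) = 45.4545
P₀ = V_3/(1+r)^3 = 45.4545/(1+0.121)^3 = 32.2671

$32.27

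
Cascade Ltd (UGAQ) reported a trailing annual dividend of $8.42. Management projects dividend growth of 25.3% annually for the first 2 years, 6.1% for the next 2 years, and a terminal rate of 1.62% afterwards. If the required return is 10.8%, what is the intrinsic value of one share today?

Three-stage DDM. Project D₁…D_4; terminal Gordon value at t=4 with g = 0.0162; discount at r = 0.108.
D_1 = 10.5503
D_2 = 13.2195
D_3 = 14.0259
D_4 = 14.8814
TV_4 = 15.1225/(0.108−0.0162) = 164.7333
P₀ = Σ Dₜ/(1+r)ᵗ + TV_4/(1+r)^4 = 149.7755

$149.78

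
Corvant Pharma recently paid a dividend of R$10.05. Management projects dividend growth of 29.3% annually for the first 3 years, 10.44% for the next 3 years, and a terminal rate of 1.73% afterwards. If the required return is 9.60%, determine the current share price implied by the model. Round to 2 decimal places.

Three-stage DDM. Project D₁…D_6; terminal Gordon value at t=6 with g = 0.0173; discount at r = 0.096.
D_1 = 12.9947
D_2 = 16.8021
D_3 = 21.7251
D_4 = 23.9932
D_5 = 26.4981
D_6 = 29.2645
TV_6 = 29.7708/(0.096−0.0173) = 378.2815
P₀ = Σ Dₜ/(1+r)ᵗ + TV_6/(1+r)^6 = 310.8625

R$310.86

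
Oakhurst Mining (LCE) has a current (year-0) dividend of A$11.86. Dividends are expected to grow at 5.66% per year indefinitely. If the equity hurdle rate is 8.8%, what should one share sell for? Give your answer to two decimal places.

A$399.09

Gordon growth model: P₀ = D₁/(r − g). D₁ = 11.86 × (1 + 0.0566) = 12.5313.
P₀ = 12.5313 / (0.088 − 0.0566) = 12.5313 / 0.0314 = 399.0852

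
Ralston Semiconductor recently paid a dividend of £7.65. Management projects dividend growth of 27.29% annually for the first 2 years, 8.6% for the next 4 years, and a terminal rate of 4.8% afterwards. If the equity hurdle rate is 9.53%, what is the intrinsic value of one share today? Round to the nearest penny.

£280.92

Three-stage DDM. Project D₁…D_6; terminal Gordon value at t=6 with g = 0.048; discount at r = 0.0953.
D_1 = 9.7377
D_2 = 12.3951
D_3 = 13.4611
D_4 = 14.6187
D_5 = 15.8759
D_6 = 17.2413
TV_6 = 18.0689/(0.0953−0.048) = 382.0054
P₀ = Σ Dₜ/(1+r)ᵗ + TV_6/(1+r)^6 = 280.9242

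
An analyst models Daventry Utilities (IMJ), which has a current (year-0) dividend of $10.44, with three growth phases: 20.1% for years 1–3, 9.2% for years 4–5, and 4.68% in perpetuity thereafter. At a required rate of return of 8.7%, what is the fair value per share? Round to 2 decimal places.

$436.77

Three-stage DDM. Project D₁…D_5; terminal Gordon value at t=5 with g = 0.0468; discount at r = 0.087.
D_1 = 12.5384
D_2 = 15.0587
D_3 = 18.0855
D_4 = 19.7493
D_5 = 21.5663
TV_5 = 22.5756/(0.087−0.0468) = 561.5811
P₀ = Σ Dₜ/(1+r)ᵗ + TV_5/(1+r)^5 = 436.7716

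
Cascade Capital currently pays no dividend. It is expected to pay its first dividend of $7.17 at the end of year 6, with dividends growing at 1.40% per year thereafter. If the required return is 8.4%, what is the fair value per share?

$68.43

Deferred-dividend DDM. At t=5 the remaining stream is a growing perpetuity with first payment D_6 = 7.17.
V_5 = D_6/(r−g) = 7.17/(0.084−0.014) = 102.4286
P₀ = V_5/(1+r)^5 = 102.4286/(1+0.084)^5 = 68.4344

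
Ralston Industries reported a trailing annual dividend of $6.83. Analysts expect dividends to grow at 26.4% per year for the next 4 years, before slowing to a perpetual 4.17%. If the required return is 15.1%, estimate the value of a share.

$129.39

Two-stage DDM. Project D₁…D_4 at 0.264, terminal growth 0.0417, discount at r = 0.151.
D_1 = 8.6331
D_2 = 10.9123
D_3 = 13.7931
D_4 = 17.4345
Terminal value at t=4: TV = D_5/(r−g) = 18.1615/(0.151−0.0417) = 166.1619
P₀ = 8.6331/(1+0.151)^1 + 10.9123/(1+0.151)^2 + 13.7931/(1+0.151)^3 + 17.4345/(1+0.151)^4 + 166.1619/(1+0.151)^4 = 129.3905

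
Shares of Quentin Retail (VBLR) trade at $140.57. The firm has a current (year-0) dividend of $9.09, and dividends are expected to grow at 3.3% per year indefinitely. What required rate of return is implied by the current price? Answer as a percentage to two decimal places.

9.98%

Rearranging the constant-growth DDM: r = D₁/P₀ + g.
D₁ = 9.09 × (1 + 0.033) = 9.3900.
r = 9.3900 / 140.57 + 0.033 = 0.06680 + 0.033 = 0.09980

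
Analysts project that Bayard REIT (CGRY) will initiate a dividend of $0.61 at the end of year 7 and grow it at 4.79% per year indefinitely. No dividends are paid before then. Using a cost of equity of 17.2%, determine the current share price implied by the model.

$1.90

Deferred-dividend DDM. At t=6 the remaining stream is a growing perpetuity with first payment D_7 = 0.61.
V_6 = D_7/(r−g) = 0.61/(0.172−0.0479) = 4.9154
P₀ = V_6/(1+r)^6 = 4.9154/(1+0.172)^6 = 1.8967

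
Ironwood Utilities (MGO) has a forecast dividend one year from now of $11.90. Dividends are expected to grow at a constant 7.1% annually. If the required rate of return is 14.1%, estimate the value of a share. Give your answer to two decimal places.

Gordon growth model: P₀ = D₁/(r − g), with D₁ = 11.90 given directly.
P₀ = 11.9000 / (0.141 − 0.071) = 11.9000 / 0.07 = 170.0000

$170.00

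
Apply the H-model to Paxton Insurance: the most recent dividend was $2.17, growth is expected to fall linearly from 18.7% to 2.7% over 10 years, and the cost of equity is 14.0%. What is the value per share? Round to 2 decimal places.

$35.08

H-model: P₀ = D₀[(1+g_L) + H(g_S−g_L)]/(r−g_L), with H = 10/2 = 5.
P₀ = 2.17 × [(1+0.027) + 5×(0.187−0.027)] / (0.14−0.027)
   = 2.17 × 1.8270 / 0.113 = 35.0849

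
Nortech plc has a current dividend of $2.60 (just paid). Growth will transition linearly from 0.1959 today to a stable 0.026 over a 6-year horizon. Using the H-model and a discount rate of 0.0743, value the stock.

$82.67

H-model: P₀ = D₀[(1+g_L) + H(g_S−g_L)]/(r−g_L), with H = 6/2 = 3.
P₀ = 2.60 × [(1+0.026) + 3×(0.1959−0.026)] / (0.0743−0.026)
   = 2.60 × 1.5357 / 0.0483 = 82.6671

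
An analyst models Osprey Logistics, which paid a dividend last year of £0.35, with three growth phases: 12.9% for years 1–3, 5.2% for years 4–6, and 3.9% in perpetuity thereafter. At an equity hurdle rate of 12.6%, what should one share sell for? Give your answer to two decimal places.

Three-stage DDM. Project D₁…D_6; terminal Gordon value at t=6 with g = 0.039; discount at r = 0.126.
D_1 = 0.3952
D_2 = 0.4461
D_3 = 0.5037
D_4 = 0.5299
D_5 = 0.5574
D_6 = 0.5864
TV_6 = 0.6093/(0.126−0.039) = 7.0031
P₀ = Σ Dₜ/(1+r)ᵗ + TV_6/(1+r)^6 = 5.4170

£5.42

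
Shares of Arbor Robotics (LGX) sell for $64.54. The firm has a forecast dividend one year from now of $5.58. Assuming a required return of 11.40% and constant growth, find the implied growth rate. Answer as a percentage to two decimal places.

2.75%

From P₀ = D₁/(r − g), the implied growth is g = r − D₁/P₀.
g = 0.114 − 5.58/64.54 = 0.114 − 0.08646 = 0.02754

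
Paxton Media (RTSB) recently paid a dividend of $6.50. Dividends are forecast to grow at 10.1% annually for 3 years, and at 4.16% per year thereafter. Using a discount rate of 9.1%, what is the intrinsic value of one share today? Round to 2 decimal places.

Two-stage DDM. Project D₁…D_3 at 0.101, terminal growth 0.0416, discount at r = 0.091.
D_1 = 7.1565
D_2 = 7.8793
D_3 = 8.6751
Terminal value at t=3: TV = D_4/(r−g) = 9.0360/(0.091−0.0416) = 182.9150
P₀ = 7.1565/(1+0.091)^1 + 7.8793/(1+0.091)^2 + 8.6751/(1+0.091)^3 + 182.9150/(1+0.091)^3 = 160.7156

$160.72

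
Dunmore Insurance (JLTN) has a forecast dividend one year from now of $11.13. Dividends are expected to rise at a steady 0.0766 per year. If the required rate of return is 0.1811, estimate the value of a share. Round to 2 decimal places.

$106.51

Gordon growth model: P₀ = D₁/(r − g), with D₁ = 11.13 given directly.
P₀ = 11.1300 / (0.1811 − 0.0766) = 11.1300 / 0.1045 = 106.5072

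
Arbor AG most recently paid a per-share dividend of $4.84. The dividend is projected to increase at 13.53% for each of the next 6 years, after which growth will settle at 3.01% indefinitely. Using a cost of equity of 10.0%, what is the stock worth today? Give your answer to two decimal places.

$118.69

Two-stage DDM. Project D₁…D_6 at 0.1353, terminal growth 0.0301, discount at r = 0.1.
D_1 = 5.4949
D_2 = 6.2383
D_3 = 7.0823
D_4 = 8.0406
D_5 = 9.1285
D_6 = 10.3636
Terminal value at t=6: TV = D_7/(r−g) = 10.6755/(0.1−0.0301) = 152.7254
P₀ = 5.4949/(1+0.1)^1 + 6.2383/(1+0.1)^2 + 7.0823/(1+0.1)^3 + 8.0406/(1+0.1)^4 + 9.1285/(1+0.1)^5 + 10.3636/(1+0.1)^6 + 152.7254/(1+0.1)^6 = 118.6914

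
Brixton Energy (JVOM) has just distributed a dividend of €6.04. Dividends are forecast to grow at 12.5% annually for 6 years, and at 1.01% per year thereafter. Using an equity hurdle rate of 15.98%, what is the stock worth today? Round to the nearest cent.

€66.57

Two-stage DDM. Project D₁…D_6 at 0.125, terminal growth 0.0101, discount at r = 0.1598.
D_1 = 6.7950
D_2 = 7.6444
D_3 = 8.5999
D_4 = 9.6749
D_5 = 10.8843
D_6 = 12.2448
Terminal value at t=6: TV = D_7/(r−g) = 12.3685/(0.1598−0.0101) = 82.6218
P₀ = 6.7950/(1+0.1598)^1 + 7.6444/(1+0.1598)^2 + 8.5999/(1+0.1598)^3 + 9.6749/(1+0.1598)^4 + 10.8843/(1+0.1598)^5 + 12.2448/(1+0.1598)^6 + 82.6218/(1+0.1598)^6 = 66.5654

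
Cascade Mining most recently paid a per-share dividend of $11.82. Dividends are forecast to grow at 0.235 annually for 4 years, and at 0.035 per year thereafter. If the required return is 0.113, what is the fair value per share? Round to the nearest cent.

Two-stage DDM. Project D₁…D_4 at 0.235, terminal growth 0.035, discount at r = 0.113.
D_1 = 14.5977
D_2 = 18.0282
D_3 = 22.2648
D_4 = 27.4970
Terminal value at t=4: TV = D_5/(r−g) = 28.4594/(0.113−0.035) = 364.8640
P₀ = 14.5977/(1+0.113)^1 + 18.0282/(1+0.113)^2 + 22.2648/(1+0.113)^3 + 27.4970/(1+0.113)^4 + 364.8640/(1+0.113)^4 = 299.5024

$299.50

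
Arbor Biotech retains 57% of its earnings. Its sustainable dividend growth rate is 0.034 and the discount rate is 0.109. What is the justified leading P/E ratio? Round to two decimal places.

Payout ratio b = 1 − 0.57 = 0.43.
Justified leading P/E = b/(r−g) = 0.43/(0.109−0.034) = 5.7333

5.73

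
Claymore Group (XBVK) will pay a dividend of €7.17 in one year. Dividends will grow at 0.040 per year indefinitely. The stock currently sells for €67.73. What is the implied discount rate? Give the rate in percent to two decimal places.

14.59%

Rearranging the constant-growth DDM: r = D₁/P₀ + g.
r = 7.1700 / 67.73 + 0.04 = 0.10586 + 0.04 = 0.14586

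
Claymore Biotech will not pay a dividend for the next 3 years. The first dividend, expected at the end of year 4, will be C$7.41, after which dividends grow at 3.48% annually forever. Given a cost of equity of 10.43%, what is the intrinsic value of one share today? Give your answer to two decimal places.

C$79.17

Deferred-dividend DDM. At t=3 the remaining stream is a growing perpetuity with first payment D_4 = 7.41.
V_3 = D_4/(r−g) = 7.41/(0.1043−0.0348) = 106.6187
P₀ = V_3/(1+r)^3 = 106.6187/(1+0.1043)^3 = 79.1721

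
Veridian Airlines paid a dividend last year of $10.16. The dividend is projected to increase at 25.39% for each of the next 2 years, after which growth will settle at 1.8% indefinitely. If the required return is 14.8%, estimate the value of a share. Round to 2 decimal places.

$118.13

Two-stage DDM. Project D₁…D_2 at 0.2539, terminal growth 0.018, discount at r = 0.148.
D_1 = 12.7396
D_2 = 15.9742
Terminal value at t=2: TV = D_3/(r−g) = 16.2618/(0.148−0.018) = 125.0904
P₀ = 12.7396/(1+0.148)^1 + 15.9742/(1+0.148)^2 + 125.0904/(1+0.148)^2 = 118.1343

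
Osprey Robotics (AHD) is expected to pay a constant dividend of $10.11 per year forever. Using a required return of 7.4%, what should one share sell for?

$136.62

Zero-growth DDM (perpetuity): P₀ = D/r = 10.11 / 0.074 = 136.6216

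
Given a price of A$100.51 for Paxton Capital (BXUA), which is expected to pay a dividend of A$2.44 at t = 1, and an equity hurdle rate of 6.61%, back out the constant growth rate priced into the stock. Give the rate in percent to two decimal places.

4.18%

From P₀ = D₁/(r − g), the implied growth is g = r − D₁/P₀.
g = 0.0661 − 2.44/100.51 = 0.0661 − 0.02428 = 0.04182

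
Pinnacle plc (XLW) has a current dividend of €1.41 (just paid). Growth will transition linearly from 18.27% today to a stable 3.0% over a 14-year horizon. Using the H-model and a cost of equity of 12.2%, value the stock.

€32.17

H-model: P₀ = D₀[(1+g_L) + H(g_S−g_L)]/(r−g_L), with H = 14/2 = 7.
P₀ = 1.41 × [(1+0.03) + 7×(0.1827−0.03)] / (0.122−0.03)
   = 1.41 × 2.0989 / 0.092 = 32.1679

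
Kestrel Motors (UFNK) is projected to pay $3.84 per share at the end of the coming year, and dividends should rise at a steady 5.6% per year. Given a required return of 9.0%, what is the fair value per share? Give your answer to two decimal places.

Gordon growth model: P₀ = D₁/(r − g), with D₁ = 3.84 given directly.
P₀ = 3.8400 / (0.09 − 0.056) = 3.8400 / 0.034 = 112.9412

$112.94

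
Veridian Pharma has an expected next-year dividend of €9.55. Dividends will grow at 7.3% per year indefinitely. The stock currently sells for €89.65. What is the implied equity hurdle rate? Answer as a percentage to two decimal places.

17.95%

Rearranging the constant-growth DDM: r = D₁/P₀ + g.
r = 9.5500 / 89.65 + 0.073 = 0.10653 + 0.073 = 0.17953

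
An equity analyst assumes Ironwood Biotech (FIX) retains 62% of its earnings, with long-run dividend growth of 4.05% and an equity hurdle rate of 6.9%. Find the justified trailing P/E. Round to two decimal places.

Payout ratio b = 1 − 0.62 = 0.38.
Justified trailing P/E = b(1+g)/(r−g) = 0.38×(1+0.0405)/(0.069−0.0405) = 13.8733

13.87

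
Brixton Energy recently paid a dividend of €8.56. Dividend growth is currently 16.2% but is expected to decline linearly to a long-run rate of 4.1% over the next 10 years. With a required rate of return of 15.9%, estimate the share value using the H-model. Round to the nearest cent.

H-model: P₀ = D₀[(1+g_L) + H(g_S−g_L)]/(r−g_L), with H = 10/2 = 5.
P₀ = 8.56 × [(1+0.041) + 5×(0.162−0.041)] / (0.159−0.041)
   = 8.56 × 1.6460 / 0.118 = 119.4047

€119.40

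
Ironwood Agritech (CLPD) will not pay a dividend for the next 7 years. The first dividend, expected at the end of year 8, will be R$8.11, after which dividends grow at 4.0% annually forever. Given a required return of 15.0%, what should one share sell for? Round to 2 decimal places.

Deferred-dividend DDM. At t=7 the remaining stream is a growing perpetuity with first payment D_8 = 8.11.
V_7 = D_8/(r−g) = 8.11/(0.15−0.04) = 73.7273
P₀ = V_7/(1+r)^7 = 73.7273/(1+0.15)^7 = 27.7168

R$27.72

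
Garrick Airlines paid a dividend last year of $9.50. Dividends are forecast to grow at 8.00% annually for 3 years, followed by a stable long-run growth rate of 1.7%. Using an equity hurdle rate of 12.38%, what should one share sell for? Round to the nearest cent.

Two-stage DDM. Project D₁…D_3 at 0.08, terminal growth 0.017, discount at r = 0.1238.
D_1 = 10.2600
D_2 = 11.0808
D_3 = 11.9673
Terminal value at t=3: TV = D_4/(r−g) = 12.1707/(0.1238−0.017) = 113.9579
P₀ = 10.2600/(1+0.1238)^1 + 11.0808/(1+0.1238)^2 + 11.9673/(1+0.1238)^3 + 113.9579/(1+0.1238)^3 = 106.6286

$106.63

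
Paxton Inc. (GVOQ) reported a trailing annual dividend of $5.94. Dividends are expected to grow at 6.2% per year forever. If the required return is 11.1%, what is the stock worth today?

$128.74

Gordon growth model: P₀ = D₁/(r − g). D₁ = 5.94 × (1 + 0.062) = 6.3083.
P₀ = 6.3083 / (0.111 − 0.062) = 6.3083 / 0.049 = 128.7404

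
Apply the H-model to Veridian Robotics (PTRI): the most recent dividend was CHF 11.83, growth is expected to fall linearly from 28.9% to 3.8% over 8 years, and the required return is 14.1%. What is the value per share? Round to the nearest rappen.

H-model: P₀ = D₀[(1+g_L) + H(g_S−g_L)]/(r−g_L), with H = 8/2 = 4.
P₀ = 11.83 × [(1+0.038) + 4×(0.289−0.038)] / (0.141−0.038)
   = 11.83 × 2.0420 / 0.103 = 234.5326

CHF 234.53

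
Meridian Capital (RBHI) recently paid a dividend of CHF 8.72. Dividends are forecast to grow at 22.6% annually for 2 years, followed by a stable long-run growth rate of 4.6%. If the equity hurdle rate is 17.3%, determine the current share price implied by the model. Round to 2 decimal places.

Two-stage DDM. Project D₁…D_2 at 0.226, terminal growth 0.046, discount at r = 0.173.
D_1 = 10.6907
D_2 = 13.1068
Terminal value at t=2: TV = D_3/(r−g) = 13.7097/(0.173−0.046) = 107.9507
P₀ = 10.6907/(1+0.173)^1 + 13.1068/(1+0.173)^2 + 107.9507/(1+0.173)^2 = 97.0964

CHF 97.10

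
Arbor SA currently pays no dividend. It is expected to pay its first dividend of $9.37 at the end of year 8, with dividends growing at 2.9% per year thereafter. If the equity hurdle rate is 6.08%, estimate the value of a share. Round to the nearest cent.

Deferred-dividend DDM. At t=7 the remaining stream is a growing perpetuity with first payment D_8 = 9.37.
V_7 = D_8/(r−g) = 9.37/(0.0608−0.029) = 294.6541
P₀ = V_7/(1+r)^7 = 294.6541/(1+0.0608)^7 = 194.9296

$194.93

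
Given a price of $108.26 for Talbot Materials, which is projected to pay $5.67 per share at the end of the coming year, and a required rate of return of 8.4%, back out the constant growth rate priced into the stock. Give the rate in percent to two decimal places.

3.16%

From P₀ = D₁/(r − g), the implied growth is g = r − D₁/P₀.
g = 0.084 − 5.67/108.26 = 0.084 − 0.05237 = 0.03163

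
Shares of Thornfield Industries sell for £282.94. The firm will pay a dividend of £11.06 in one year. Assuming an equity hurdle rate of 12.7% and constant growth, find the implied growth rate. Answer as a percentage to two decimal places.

From P₀ = D₁/(r − g), the implied growth is g = r − D₁/P₀.
g = 0.127 − 11.06/282.94 = 0.127 − 0.03909 = 0.08791

8.79%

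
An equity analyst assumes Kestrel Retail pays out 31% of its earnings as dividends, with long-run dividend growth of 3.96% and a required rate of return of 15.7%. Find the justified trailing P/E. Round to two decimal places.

2.75

Justified trailing P/E = b(1+g)/(r−g) = 0.31×(1+0.0396)/(0.157−0.0396) = 2.7451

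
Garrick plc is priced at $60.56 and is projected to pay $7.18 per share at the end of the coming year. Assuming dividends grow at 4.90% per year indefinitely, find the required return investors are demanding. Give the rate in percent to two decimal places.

Rearranging the constant-growth DDM: r = D₁/P₀ + g.
r = 7.1800 / 60.56 + 0.049 = 0.11856 + 0.049 = 0.16756

16.76%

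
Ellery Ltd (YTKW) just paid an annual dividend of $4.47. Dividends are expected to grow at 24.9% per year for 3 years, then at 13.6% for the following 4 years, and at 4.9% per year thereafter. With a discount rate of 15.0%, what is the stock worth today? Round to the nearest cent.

$94.71

Three-stage DDM. Project D₁…D_7; terminal Gordon value at t=7 with g = 0.049; discount at r = 0.15.
D_1 = 5.5830
D_2 = 6.9732
D_3 = 8.7095
D_4 = 9.8940
D_5 = 11.2396
D_6 = 12.7682
D_7 = 14.5047
TV_7 = 15.2154/(0.15−0.049) = 150.6476
P₀ = Σ Dₜ/(1+r)ᵗ + TV_7/(1+r)^7 = 94.7061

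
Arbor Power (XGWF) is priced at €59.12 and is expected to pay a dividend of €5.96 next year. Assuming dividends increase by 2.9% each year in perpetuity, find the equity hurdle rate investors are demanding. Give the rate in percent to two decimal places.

Rearranging the constant-growth DDM: r = D₁/P₀ + g.
r = 5.9600 / 59.12 + 0.029 = 0.10081 + 0.029 = 0.12981

12.98%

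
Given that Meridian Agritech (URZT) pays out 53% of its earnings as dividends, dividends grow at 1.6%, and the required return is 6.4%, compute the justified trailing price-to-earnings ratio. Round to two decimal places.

Justified trailing P/E = b(1+g)/(r−g) = 0.53×(1+0.016)/(0.064−0.016) = 11.2183

11.22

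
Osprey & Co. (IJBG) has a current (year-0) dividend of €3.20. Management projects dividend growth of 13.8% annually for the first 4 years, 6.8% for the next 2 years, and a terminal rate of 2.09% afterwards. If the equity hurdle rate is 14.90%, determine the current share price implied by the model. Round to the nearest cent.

€39.22

Three-stage DDM. Project D₁…D_6; terminal Gordon value at t=6 with g = 0.0209; discount at r = 0.149.
D_1 = 3.6416
D_2 = 4.1441
D_3 = 4.7160
D_4 = 5.3668
D_5 = 5.7318
D_6 = 6.1216
TV_6 = 6.2495/(0.149−0.0209) = 48.7860
P₀ = Σ Dₜ/(1+r)ᵗ + TV_6/(1+r)^6 = 39.2210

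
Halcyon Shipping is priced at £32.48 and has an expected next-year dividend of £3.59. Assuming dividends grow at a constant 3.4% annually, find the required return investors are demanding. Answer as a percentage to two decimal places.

14.45%

Rearranging the constant-growth DDM: r = D₁/P₀ + g.
r = 3.5900 / 32.48 + 0.034 = 0.11053 + 0.034 = 0.14453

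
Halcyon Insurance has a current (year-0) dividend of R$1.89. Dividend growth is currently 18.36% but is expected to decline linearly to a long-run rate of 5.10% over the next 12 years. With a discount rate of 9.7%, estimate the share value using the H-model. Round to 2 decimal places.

R$75.87

H-model: P₀ = D₀[(1+g_L) + H(g_S−g_L)]/(r−g_L), with H = 12/2 = 6.
P₀ = 1.89 × [(1+0.051) + 6×(0.1836−0.051)] / (0.097−0.051)
   = 1.89 × 1.8466 / 0.046 = 75.8712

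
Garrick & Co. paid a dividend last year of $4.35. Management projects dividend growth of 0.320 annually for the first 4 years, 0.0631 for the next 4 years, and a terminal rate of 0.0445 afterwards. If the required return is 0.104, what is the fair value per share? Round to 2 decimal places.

$194.32

Three-stage DDM. Project D₁…D_8; terminal Gordon value at t=8 with g = 0.0445; discount at r = 0.104.
D_1 = 5.7420
D_2 = 7.5794
D_3 = 10.0049
D_4 = 13.2064
D_5 = 14.0397
D_6 = 14.9256
D_7 = 15.8675
D_8 = 16.8687
TV_8 = 17.6194/(0.104−0.0445) = 296.1235
P₀ = Σ Dₜ/(1+r)ᵗ + TV_8/(1+r)^8 = 194.3222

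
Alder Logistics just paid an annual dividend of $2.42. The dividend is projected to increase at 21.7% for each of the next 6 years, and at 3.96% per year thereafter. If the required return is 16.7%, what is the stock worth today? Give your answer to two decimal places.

$42.26

Two-stage DDM. Project D₁…D_6 at 0.217, terminal growth 0.0396, discount at r = 0.167.
D_1 = 2.9451
D_2 = 3.5842
D_3 = 4.3620
D_4 = 5.3086
D_5 = 6.4605
D_6 = 7.8625
Terminal value at t=6: TV = D_7/(r−g) = 8.1738/(0.167−0.0396) = 64.1587
P₀ = 2.9451/(1+0.167)^1 + 3.5842/(1+0.167)^2 + 4.3620/(1+0.167)^3 + 5.3086/(1+0.167)^4 + 6.4605/(1+0.167)^5 + 7.8625/(1+0.167)^6 + 64.1587/(1+0.167)^6 = 42.2595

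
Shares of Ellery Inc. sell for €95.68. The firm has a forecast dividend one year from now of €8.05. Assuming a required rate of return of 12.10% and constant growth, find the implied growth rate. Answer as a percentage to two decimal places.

3.69%

From P₀ = D₁/(r − g), the implied growth is g = r − D₁/P₀.
g = 0.121 − 8.05/95.68 = 0.121 − 0.08413 = 0.03687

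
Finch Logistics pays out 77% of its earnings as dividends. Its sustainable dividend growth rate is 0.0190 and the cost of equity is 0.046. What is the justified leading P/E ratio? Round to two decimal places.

Justified leading P/E = b/(r−g) = 0.77/(0.046−0.019) = 28.5185

28.52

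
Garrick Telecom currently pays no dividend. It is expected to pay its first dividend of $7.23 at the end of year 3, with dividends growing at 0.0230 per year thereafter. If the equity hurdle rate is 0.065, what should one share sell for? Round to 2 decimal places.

Deferred-dividend DDM. At t=2 the remaining stream is a growing perpetuity with first payment D_3 = 7.23.
V_2 = D_3/(r−g) = 7.23/(0.065−0.023) = 172.1429
P₀ = V_2/(1+r)^2 = 172.1429/(1+0.065)^2 = 151.7713

$151.77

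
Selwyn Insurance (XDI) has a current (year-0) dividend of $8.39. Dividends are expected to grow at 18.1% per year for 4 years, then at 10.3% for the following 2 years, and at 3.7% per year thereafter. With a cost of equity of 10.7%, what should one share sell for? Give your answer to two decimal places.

Three-stage DDM. Project D₁…D_6; terminal Gordon value at t=6 with g = 0.037; discount at r = 0.107.
D_1 = 9.9086
D_2 = 11.7020
D_3 = 13.8201
D_4 = 16.3216
D_5 = 18.0027
D_6 = 19.8570
TV_6 = 20.5917/(0.107−0.037) = 294.1666
P₀ = Σ Dₜ/(1+r)ᵗ + TV_6/(1+r)^6 = 221.0236

$221.02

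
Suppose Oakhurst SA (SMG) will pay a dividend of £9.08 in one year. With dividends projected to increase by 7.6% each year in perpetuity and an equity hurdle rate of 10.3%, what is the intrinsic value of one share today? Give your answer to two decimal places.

Gordon growth model: P₀ = D₁/(r − g), with D₁ = 9.08 given directly.
P₀ = 9.0800 / (0.103 − 0.076) = 9.0800 / 0.027 = 336.2963

£336.30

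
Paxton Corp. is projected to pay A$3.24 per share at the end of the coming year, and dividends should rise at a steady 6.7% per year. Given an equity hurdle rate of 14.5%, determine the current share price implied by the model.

Gordon growth model: P₀ = D₁/(r − g), with D₁ = 3.24 given directly.
P₀ = 3.2400 / (0.145 − 0.067) = 3.2400 / 0.078 = 41.5385

A$41.54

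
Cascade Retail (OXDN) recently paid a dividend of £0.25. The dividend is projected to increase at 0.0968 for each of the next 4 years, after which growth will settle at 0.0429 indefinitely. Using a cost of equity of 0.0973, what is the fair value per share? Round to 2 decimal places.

Two-stage DDM. Project D₁…D_4 at 0.0968, terminal growth 0.0429, discount at r = 0.0973.
D_1 = 0.2742
D_2 = 0.3007
D_3 = 0.3299
D_4 = 0.3618
Terminal value at t=4: TV = D_5/(r−g) = 0.3773/(0.0973−0.0429) = 6.9358
P₀ = 0.2742/(1+0.0973)^1 + 0.3007/(1+0.0973)^2 + 0.3299/(1+0.0973)^3 + 0.3618/(1+0.0973)^4 + 6.9358/(1+0.0973)^4 = 5.7829

£5.78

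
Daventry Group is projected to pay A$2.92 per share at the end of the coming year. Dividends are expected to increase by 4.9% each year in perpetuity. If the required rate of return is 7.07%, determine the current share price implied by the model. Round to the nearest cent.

Gordon growth model: P₀ = D₁/(r − g), with D₁ = 2.92 given directly.
P₀ = 2.9200 / (0.0707 − 0.049) = 2.9200 / 0.0217 = 134.5622

A$134.56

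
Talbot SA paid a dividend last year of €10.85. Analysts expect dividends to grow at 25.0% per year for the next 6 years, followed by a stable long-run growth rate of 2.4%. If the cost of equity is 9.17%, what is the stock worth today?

Two-stage DDM. Project D₁…D_6 at 0.25, terminal growth 0.024, discount at r = 0.0917.
D_1 = 13.5625
D_2 = 16.9531
D_3 = 21.1914
D_4 = 26.4893
D_5 = 33.1116
D_6 = 41.3895
Terminal value at t=6: TV = D_7/(r−g) = 42.3828/(0.0917−0.024) = 626.0386
P₀ = 13.5625/(1+0.0917)^1 + 16.9531/(1+0.0917)^2 + 21.1914/(1+0.0917)^3 + 26.4893/(1+0.0917)^4 + 33.1116/(1+0.0917)^5 + 41.3895/(1+0.0917)^6 + 626.0386/(1+0.0917)^6 = 477.1993

€477.20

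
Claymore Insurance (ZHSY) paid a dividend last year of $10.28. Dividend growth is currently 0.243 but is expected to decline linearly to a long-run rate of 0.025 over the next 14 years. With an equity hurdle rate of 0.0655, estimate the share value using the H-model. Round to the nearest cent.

$647.51

H-model: P₀ = D₀[(1+g_L) + H(g_S−g_L)]/(r−g_L), with H = 14/2 = 7.
P₀ = 10.28 × [(1+0.025) + 7×(0.243−0.025)] / (0.0655−0.025)
   = 10.28 × 2.5510 / 0.0405 = 647.5131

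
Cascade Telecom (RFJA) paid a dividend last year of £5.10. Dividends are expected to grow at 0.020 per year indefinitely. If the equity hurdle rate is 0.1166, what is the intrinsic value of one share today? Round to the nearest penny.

£53.85

Gordon growth model: P₀ = D₁/(r − g). D₁ = 5.10 × (1 + 0.02) = 5.2020.
P₀ = 5.2020 / (0.1166 − 0.02) = 5.2020 / 0.0966 = 53.8509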